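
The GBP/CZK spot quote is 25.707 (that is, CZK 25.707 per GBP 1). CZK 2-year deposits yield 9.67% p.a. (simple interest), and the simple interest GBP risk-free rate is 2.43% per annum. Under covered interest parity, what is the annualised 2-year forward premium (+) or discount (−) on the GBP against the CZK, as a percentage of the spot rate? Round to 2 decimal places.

+6.90%

T = 2 years.
No-arbitrage forward: 25.707 × 1.193400 / 1.048600 = 29.256851 CZK/GBP.
(F − S)/S ÷ T = (29.256851 − 25.707)/25.707/2 = 0.069044 → 6.90%.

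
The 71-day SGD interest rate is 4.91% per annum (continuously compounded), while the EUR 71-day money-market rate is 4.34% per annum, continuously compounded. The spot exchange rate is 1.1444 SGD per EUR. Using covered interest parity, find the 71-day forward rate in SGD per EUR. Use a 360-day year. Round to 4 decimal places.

T = 71/360 years.
Growth of 1 SGD over T: e^(0.0491×71/360) = 1.0097306.
EUR accumulates by e^(0.0434×71/360) = 1.0085962.
So F = 1.1444 × 1.0097306 / 1.0085962 = 1.145687 (SGD/EUR).

1.1457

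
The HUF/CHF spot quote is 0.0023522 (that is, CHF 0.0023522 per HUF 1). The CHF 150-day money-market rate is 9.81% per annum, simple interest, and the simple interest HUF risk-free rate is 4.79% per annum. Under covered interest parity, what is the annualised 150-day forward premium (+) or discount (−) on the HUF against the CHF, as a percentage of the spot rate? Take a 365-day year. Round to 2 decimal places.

+4.92%

T = 150/365 years.
No-arbitrage forward: 0.0023522 × 1.0403151 / 1.0196849 = 0.0023997896 CHF/HUF.
(F − S)/S ÷ T = (0.0023997896 − 0.0023522)/0.0023522/(150/365) = 0.049231 → 4.92%.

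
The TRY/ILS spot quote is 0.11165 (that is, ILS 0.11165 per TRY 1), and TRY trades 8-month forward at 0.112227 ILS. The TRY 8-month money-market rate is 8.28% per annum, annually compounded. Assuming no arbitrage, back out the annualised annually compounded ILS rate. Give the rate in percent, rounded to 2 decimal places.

9.12%

T = 8/12 years.
F/S = 0.112227/0.11165 = 1.0051679 = (growth of ILS) / (growth of TRY).
The TRY side grows by (1 + 0.0828)^(8/12) = 1.054465.
So the ILS growth factor = 1.0599144.
Annualise: 1.0599144^(12/8) − 1 = 0.091205 = 9.12%.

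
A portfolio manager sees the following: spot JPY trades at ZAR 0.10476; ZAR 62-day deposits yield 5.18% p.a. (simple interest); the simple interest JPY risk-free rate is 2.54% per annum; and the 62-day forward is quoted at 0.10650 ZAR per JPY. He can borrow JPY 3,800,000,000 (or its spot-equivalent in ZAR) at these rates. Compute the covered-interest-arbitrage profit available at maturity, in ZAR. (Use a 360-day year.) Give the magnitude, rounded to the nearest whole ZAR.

T = 62/360 years.
Keep in JPY, deliver into the forward: 3,800,000,000·1.00437444444·0.10650 = ZAR 406,470,337.66.
Swap to ZAR now, deposit: 3,800,000,000·0.10476·1.00892111111 = ZAR 401,639,387.28.
The quoted forward overvalues JPY, so borrow ZAR, buy JPY at spot, deposit the JPY at 2.54%, and sell the proceeds forward at 0.10650.
Profit = 406,470,337.66 − 401,639,387.28 = ZAR 4,830,950.

ZAR 4,830,950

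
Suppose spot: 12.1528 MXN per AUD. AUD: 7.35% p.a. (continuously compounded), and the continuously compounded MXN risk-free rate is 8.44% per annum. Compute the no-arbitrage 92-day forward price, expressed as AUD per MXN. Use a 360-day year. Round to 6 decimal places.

0.082057

T = 92/360 years.
Growth of 1 MXN over T: e^(0.0844×92/360) = 1.0218032.
AUD growth factor: e^(0.0735×92/360) = 1.0189608.
Forward (MXN per AUD) = 12.1528 × 1.0218032 / 1.0189608 = 12.18670.
Invert for AUD per MXN: 1 / 12.18670 = 0.082057.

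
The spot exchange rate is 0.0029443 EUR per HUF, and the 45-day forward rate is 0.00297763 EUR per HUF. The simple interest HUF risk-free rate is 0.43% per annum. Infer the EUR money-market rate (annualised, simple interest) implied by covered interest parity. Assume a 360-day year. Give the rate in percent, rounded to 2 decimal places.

T = 45/360 years.
By CIP, F/S equals the EUR-to-HUF growth ratio: 0.00297763/0.0029443 = 1.0113202.
HUF growth factor: 1 + 0.0043×45/360 = 1.0005375.
Hence g_EUR = 1.0118638.
(1.0118638 − 1)/T = 0.094910, i.e. 9.49%.

9.49%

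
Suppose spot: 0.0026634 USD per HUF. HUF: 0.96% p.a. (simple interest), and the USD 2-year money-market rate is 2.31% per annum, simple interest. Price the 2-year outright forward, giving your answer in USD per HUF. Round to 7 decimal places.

T = 2 years.
USD accumulates by 1 + 0.0231×2 = 1.046200.
HUF accumulates by 1 + 0.0096×2 = 1.019200.
Forward (USD per HUF) = 0.0026634 × 1.046200 / 1.019200 = 0.002733957.

0.0027340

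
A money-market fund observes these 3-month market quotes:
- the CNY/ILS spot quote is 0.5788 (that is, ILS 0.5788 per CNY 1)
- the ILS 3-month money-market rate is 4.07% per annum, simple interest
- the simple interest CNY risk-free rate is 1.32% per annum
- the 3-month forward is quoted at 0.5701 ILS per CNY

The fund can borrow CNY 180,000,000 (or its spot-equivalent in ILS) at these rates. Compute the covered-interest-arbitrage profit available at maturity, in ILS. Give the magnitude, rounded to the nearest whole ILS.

T = 3/12 years.
Route A — deposit CNY, sell forward: 180,000,000 × 1.003300 × 0.5701 = ILS 102,956,639.40.
Route B — convert at spot, deposit ILS: 180,000,000 × 0.5788 × 1.010175 = ILS 105,244,072.20.
The quoted forward undervalues CNY, so borrow CNY, convert to ILS at spot, deposit the ILS at 4.07%, and buy CNY forward at 0.5701 to cover the loan.
The gap between the two covered legs is ILS 2,287,433.

ILS 2,287,433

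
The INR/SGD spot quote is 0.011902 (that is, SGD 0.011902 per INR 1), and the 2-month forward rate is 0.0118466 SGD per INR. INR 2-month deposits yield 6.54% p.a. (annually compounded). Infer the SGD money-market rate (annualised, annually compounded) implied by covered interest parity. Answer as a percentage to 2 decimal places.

T = 2/12 years.
By CIP, F/S equals the SGD-to-INR growth ratio: 0.0118466/0.011902 = 0.9953453.
INR growth factor: (1 + 0.0654)^(2/12) = 1.0106143.
Hence g_SGD = 1.0059102.
r = 1.0059102^(12/2) − 1 = 0.035989 → 3.60%.

3.60%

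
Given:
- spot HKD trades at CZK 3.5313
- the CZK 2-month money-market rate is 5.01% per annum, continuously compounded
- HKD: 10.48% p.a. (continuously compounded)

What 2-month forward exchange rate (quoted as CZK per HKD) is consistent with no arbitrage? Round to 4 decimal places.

3.4993

T = 2/12 years.
CZK growth factor: e^(0.0501×2/12) = 1.008385.
HKD growth factor: e^(0.1048×2/12) = 1.0176201.
Forward (CZK per HKD) = 3.5313 × 1.008385 / 1.0176201 = 3.499253.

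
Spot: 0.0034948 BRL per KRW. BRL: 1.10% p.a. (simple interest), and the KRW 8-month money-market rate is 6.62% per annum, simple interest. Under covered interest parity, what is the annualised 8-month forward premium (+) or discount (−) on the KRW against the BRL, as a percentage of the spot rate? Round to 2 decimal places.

-5.29%

T = 8/12 years.
CIP forward (BRL per KRW) = 0.0034948 × 1.0073333/1.0441333 = 0.0033716274.
(F − S)/S ÷ T = (0.0033716274 − 0.0034948)/0.0034948/(8/12) = -0.052867 → -5.29%.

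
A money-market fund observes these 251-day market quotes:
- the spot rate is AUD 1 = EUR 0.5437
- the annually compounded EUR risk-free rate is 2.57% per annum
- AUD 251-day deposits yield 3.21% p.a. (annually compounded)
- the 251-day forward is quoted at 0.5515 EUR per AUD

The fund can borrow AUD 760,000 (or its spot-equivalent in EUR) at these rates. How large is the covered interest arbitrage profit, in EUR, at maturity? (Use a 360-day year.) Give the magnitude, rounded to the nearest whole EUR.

T = 251/360 years.
Keep in AUD, deliver into the forward: 760,000·1.02227356·0.5515 = EUR 428,475.74.
Swap to EUR now, deposit: 760,000·0.5437·1.01784966 = EUR 420,587.69.
The quoted forward overvalues AUD, so borrow EUR, buy AUD at spot, deposit the AUD at 3.21%, and sell the proceeds forward at 0.5515.
Arbitrage profit = |428,475.74 − 420,587.69| = EUR 7,888.

EUR 7,888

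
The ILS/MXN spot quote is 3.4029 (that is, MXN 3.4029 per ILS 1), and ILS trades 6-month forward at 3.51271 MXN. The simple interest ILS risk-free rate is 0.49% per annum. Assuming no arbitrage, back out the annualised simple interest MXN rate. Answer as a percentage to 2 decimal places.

6.96%

T = 6/12 years.
By CIP, F/S equals the MXN-to-ILS growth ratio: 3.51271/3.4029 = 1.0322695.
The ILS side grows by 1 + 0.0049×6/12 = 1.002450.
That pins the MXN growth at 1.0347986.
r = (1.0347986 − 1)/(6/12) = 0.069597 → 6.96%.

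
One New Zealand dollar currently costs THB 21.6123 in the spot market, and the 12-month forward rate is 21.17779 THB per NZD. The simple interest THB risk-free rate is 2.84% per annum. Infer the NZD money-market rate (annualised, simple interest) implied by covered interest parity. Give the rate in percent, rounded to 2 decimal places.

T = 1 year.
F/S = 21.17779/21.6123 = 0.9798952 = (growth of THB) / (growth of NZD).
THB growth factor: 1 + 0.0284×1 = 1.028400.
Hence g_NZD = 1.049500.
r = (1.049500 − 1)/1 = 0.049500 → 4.95%.

4.95%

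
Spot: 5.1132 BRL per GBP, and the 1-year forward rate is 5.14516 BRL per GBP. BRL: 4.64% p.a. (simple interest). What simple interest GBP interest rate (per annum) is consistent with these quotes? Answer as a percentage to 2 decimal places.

T = 1 year.
By CIP, F/S equals the BRL-to-GBP growth ratio: 5.14516/5.1132 = 1.0062505.
The BRL side grows by 1 + 0.0464×1 = 1.046400.
That pins the GBP growth at 1.0399001.
r = (1.0399001 − 1)/1 = 0.039900 → 3.99%.

3.99%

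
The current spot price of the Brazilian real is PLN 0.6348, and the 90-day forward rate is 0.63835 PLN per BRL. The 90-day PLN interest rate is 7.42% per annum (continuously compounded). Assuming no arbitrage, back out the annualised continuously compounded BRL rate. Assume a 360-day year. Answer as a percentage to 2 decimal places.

5.19%

T = 90/360 years.
By CIP, F/S equals the PLN-to-BRL growth ratio: 0.63835/0.6348 = 1.0055923.
PLN growth factor: e^(0.0742×90/360) = 1.0187231.
So the BRL growth factor = 1.0130578.
r = ln(1.0130578)/(90/360) = 0.051893 → 5.19%.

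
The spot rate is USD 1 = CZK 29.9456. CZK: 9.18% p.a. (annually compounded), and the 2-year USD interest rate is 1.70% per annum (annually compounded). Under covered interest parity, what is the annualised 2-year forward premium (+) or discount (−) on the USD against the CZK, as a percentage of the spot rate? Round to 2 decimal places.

+7.63%

T = 2 years.
No-arbitrage forward: 29.9456 × 1.1920272 / 1.034289 = 34.5125683 CZK/USD.
Annualised premium = (F − S)/S × (1/T) = (34.5125683 − 29.9456)/29.9456 ÷ 2 = 7.63%.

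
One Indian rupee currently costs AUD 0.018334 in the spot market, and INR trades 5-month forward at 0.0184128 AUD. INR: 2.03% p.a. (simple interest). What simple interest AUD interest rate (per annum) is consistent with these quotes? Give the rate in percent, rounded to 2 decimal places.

T = 5/12 years.
CIP gives F = S · g_AUD/g_INR, so g_AUD/g_INR = 0.0184128/0.018334 = 1.0042980.
The INR side grows by 1 + 0.0203×5/12 = 1.0084583.
So the AUD growth factor = 1.0127927.
(1.0127927 − 1)/T = 0.030702, i.e. 3.07%.

3.07%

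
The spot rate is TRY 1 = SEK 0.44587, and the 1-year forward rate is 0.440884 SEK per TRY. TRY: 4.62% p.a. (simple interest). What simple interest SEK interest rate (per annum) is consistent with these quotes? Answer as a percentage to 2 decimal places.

3.45%

T = 1 year.
CIP gives F = S · g_SEK/g_TRY, so g_SEK/g_TRY = 0.440884/0.44587 = 0.9888174.
The TRY side grows by 1 + 0.0462×1 = 1.046200.
That pins the SEK growth at 1.0345008.
(1.0345008 − 1)/T = 0.034501, i.e. 3.45%.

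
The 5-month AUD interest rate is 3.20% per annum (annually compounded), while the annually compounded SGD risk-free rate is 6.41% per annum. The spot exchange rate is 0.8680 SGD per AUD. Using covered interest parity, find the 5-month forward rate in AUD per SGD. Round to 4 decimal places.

1.1375

T = 5/12 years.
SGD growth factor: (1 + 0.0641)^(5/12) = 1.0262252.
Growth of 1 AUD over T: (1 + 0.0320)^(5/12) = 1.0132109.
CIP: F = S · (grow SGD)/(grow AUD) = 0.868 × 1.0262252/1.0132109 = 0.8791491 SGD per AUD.
Invert for AUD per SGD: 1 / 0.8791491 = 1.1375.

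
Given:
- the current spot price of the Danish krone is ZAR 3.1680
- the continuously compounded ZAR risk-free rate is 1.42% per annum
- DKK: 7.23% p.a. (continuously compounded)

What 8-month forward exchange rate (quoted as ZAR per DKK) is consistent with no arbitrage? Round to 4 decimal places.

3.0476

T = 8/12 years.
Growth of 1 ZAR over T: e^(0.0142×8/12) = 1.0095116.
DKK growth factor: e^(0.0723×8/12) = 1.0493805.
Forward (ZAR per DKK) = 3.168 × 1.0095116 / 1.0493805 = 3.047639.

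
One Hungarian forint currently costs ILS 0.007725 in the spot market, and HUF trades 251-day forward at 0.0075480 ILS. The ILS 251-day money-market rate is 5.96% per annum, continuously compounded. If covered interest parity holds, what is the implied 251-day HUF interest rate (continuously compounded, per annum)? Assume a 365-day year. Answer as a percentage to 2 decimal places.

9.33%

T = 251/365 years.
By CIP, F/S equals the ILS-to-HUF growth ratio: 0.007548/0.007725 = 0.9770874.
The ILS side grows by e^(0.0596×251/365) = 1.0418367.
That pins the HUF growth at 1.0662677.
Take logs: ln 1.0662677 / (251/365) = 0.093307, so 9.33%.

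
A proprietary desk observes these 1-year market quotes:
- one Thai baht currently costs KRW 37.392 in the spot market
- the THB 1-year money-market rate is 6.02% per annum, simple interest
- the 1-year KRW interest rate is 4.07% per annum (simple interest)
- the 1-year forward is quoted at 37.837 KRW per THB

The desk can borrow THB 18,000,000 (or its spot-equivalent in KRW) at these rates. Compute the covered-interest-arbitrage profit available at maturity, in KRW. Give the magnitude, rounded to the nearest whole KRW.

T = 1 year.
Keep in THB, deliver into the forward: 18,000,000·1.060200·37.837 = KRW 722,066,173.20.
Swap to KRW now, deposit: 18,000,000·37.392·1.040700 = KRW 700,449,379.20.
The quoted forward overvalues THB, so borrow KRW, buy THB at spot, deposit the THB at 6.02%, and sell the proceeds forward at 37.837.
Profit = 722,066,173.20 − 700,449,379.20 = KRW 21,616,794.

KRW 21,616,794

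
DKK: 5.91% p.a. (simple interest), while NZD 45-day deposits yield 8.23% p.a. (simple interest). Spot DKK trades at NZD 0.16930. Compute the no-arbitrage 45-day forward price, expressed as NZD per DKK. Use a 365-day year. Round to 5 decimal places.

T = 45/365 years.
NZD growth factor: 1 + 0.0823×45/365 = 1.0101466.
Growth of 1 DKK over T: 1 + 0.0591×45/365 = 1.0072863.
Forward (NZD per DKK) = 0.1693 × 1.0101466 / 1.0072863 = 0.1697807.

0.16978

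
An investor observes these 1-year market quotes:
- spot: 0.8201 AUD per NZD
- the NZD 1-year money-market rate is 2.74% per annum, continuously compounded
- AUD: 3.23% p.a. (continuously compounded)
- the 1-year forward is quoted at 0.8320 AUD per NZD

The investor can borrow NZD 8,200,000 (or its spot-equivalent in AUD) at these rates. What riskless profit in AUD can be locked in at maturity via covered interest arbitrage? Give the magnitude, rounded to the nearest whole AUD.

AUD 66,341

T = 1 year.
Keep in NZD, deliver into the forward: 8,200,000·1.027778832·0.8320 = AUD 7,011,918.30.
Swap to AUD now, deposit: 8,200,000·0.8201·1.032827307 = AUD 6,945,577.73.
The quoted forward overvalues NZD, so borrow AUD, buy NZD at spot, deposit the NZD at 2.74%, and sell the proceeds forward at 0.8320.
The gap between the two covered legs is AUD 66,341.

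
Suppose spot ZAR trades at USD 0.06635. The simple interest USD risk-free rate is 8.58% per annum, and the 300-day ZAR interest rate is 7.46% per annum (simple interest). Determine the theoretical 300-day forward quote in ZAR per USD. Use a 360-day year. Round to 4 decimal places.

T = 300/360 years.
USD accumulates by 1 + 0.0858×300/360 = 1.071500.
Growth of 1 ZAR over T: 1 + 0.0746×300/360 = 1.06216667.
CIP: F = S · (grow USD)/(grow ZAR) = 0.06635 × 1.071500/1.06216667 = 0.066933022 USD per ZAR.
Invert for ZAR per USD: 1 / 0.066933022 = 14.9403.

14.9403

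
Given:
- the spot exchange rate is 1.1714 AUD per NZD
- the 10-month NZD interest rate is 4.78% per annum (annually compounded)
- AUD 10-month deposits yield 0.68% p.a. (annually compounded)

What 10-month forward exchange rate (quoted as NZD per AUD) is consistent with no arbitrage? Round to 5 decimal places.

T = 10/12 years.
AUD accumulates by (1 + 0.0068)^(10/12) = 1.0056635.
NZD accumulates by (1 + 0.0478)^(10/12) = 1.0396775.
Forward (AUD per NZD) = 1.1714 × 1.0056635 / 1.0396775 = 1.133077.
Quoted the other way: 1/1.133077 = 0.88255 NZD per AUD.

0.88255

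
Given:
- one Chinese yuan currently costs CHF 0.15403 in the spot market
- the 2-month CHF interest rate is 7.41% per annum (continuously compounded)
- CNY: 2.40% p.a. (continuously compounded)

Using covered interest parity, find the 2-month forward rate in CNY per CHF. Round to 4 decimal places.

6.4383

T = 2/12 years.
CHF accumulates by e^(0.0741×2/12) = 1.0124266.
CNY growth factor: e^(0.0240×2/12) = 1.004008.
So F = 0.15403 × 1.0124266 / 1.004008 = 0.1553215 (CHF/CNY).
Invert for CNY per CHF: 1 / 0.1553215 = 6.4383.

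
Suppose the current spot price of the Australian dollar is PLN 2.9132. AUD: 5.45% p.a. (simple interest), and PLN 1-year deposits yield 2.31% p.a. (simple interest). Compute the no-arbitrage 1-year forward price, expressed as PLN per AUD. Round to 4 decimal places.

T = 1 year.
Growth of 1 PLN over T: 1 + 0.0231×1 = 1.023100.
Growth of 1 AUD over T: 1 + 0.0545×1 = 1.054500.
Forward (PLN per AUD) = 2.9132 × 1.023100 / 1.054500 = 2.826453.

2.8265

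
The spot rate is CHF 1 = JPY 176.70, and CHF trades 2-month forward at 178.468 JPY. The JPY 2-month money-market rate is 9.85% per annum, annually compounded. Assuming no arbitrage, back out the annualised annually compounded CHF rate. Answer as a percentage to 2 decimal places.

T = 2/12 years.
By CIP, F/S equals the JPY-to-CHF growth ratio: 178.468/176.7 = 1.0100057.
The JPY side grows by (1 + 0.0985)^(2/12) = 1.0157808.
That pins the CHF growth at 1.0057179.
Annualise: 1.0057179^(12/2) − 1 = 0.034802 = 3.48%.

3.48%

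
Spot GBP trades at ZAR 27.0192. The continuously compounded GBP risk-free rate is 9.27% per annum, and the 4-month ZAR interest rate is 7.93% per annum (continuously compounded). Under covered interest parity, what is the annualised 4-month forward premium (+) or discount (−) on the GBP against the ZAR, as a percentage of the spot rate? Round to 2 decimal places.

T = 4/12 years.
CIP forward (ZAR per GBP) = 27.0192 × 1.0267858/1.0313824 = 26.8987825.
Annualised premium = (F − S)/S × (1/T) = (26.8987825 − 27.0192)/27.0192 ÷ (4/12) = -1.34%.

-1.34%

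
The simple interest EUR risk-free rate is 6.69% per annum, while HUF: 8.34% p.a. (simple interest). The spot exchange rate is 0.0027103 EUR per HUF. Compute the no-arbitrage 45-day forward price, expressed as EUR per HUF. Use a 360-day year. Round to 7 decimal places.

0.0027048

T = 45/360 years.
EUR accumulates by 1 + 0.0669×45/360 = 1.0083625.
Growth of 1 HUF over T: 1 + 0.0834×45/360 = 1.010425.
Forward (EUR per HUF) = 0.0027103 × 1.0083625 / 1.010425 = 0.002704768.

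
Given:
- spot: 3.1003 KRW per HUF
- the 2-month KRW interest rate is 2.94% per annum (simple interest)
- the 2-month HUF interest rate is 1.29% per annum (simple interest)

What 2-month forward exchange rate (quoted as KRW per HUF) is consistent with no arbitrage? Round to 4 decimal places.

T = 2/12 years.
Growth of 1 KRW over T: 1 + 0.0294×2/12 = 1.004900.
HUF accumulates by 1 + 0.0129×2/12 = 1.002150.
Forward (KRW per HUF) = 3.1003 × 1.004900 / 1.002150 = 3.108808.

3.1088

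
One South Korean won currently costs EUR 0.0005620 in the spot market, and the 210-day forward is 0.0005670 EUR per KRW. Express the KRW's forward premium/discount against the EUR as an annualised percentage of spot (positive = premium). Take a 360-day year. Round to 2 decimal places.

T = 210/360 years.
KRW trades forward at +0.88968% vs spot over the period.
Per annum: 0.0088968 / (210/360) = 0.015252 = 1.53%.

+1.53%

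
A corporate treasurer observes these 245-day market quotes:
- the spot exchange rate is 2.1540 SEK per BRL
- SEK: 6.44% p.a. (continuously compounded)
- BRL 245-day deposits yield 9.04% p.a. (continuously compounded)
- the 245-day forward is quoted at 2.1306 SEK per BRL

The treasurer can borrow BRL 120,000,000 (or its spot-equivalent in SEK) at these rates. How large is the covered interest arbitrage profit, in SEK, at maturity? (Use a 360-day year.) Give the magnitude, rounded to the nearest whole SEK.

T = 245/360 years.
Invest the BRL and cover forward: 120,000,000 × 1.06345412858 × 2.1306 = SEK 271,895,443.96.
Convert at spot and invest in SEK: 120,000,000 × 2.1540 × 1.0448024012 = SEK 270,060,524.66.
The quoted forward overvalues BRL, so borrow SEK, buy BRL at spot, deposit the BRL at 9.04%, and sell the proceeds forward at 2.1306.
Arbitrage profit = |271,895,443.96 − 270,060,524.66| = SEK 1,834,919.

SEK 1,834,919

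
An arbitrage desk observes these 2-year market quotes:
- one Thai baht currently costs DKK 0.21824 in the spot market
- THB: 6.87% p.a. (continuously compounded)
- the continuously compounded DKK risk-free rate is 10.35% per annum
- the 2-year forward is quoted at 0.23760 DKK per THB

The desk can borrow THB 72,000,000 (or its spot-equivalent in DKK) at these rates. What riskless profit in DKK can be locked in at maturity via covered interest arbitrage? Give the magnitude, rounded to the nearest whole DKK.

DKK 299,807

T = 2 years.
Keep in THB, deliver into the forward: 72,000,000·1.1472869715·0.23760 = DKK 19,626,867.68.
Swap to DKK now, deposit: 72,000,000·0.21824·1.2299825718 = DKK 19,327,060.55.
The quoted forward overvalues THB, so borrow DKK, buy THB at spot, deposit the THB at 6.87%, and sell the proceeds forward at 0.23760.
Arbitrage profit = |19,626,867.68 − 19,327,060.55| = DKK 299,807.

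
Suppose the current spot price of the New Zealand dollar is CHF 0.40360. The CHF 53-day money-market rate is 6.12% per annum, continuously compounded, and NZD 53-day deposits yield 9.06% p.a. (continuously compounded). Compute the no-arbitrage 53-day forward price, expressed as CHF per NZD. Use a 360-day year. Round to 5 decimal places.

0.40186

T = 53/360 years.
Growth of 1 CHF over T: e^(0.0612×53/360) = 1.0090507.
NZD growth factor: e^(0.0906×53/360) = 1.0134277.
Forward (CHF per NZD) = 0.4036 × 1.0090507 / 1.0134277 = 0.4018568.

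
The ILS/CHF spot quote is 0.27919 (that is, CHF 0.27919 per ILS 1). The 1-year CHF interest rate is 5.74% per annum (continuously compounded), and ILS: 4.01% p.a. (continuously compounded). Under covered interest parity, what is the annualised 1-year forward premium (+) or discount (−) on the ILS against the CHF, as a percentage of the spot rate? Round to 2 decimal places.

T = 1 year.
CIP forward (CHF per ILS) = 0.27919 × 1.0590794/1.0409149 = 0.28406201.
(F − S)/S ÷ T = (0.28406201 − 0.27919)/0.27919/1 = 0.017451 → 1.75%.

+1.75%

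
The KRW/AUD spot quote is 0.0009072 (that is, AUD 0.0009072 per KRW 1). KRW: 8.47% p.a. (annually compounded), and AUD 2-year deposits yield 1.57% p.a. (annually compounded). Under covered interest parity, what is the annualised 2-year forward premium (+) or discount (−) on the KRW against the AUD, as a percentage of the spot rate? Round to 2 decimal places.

-6.16%

T = 2 years.
CIP forward (AUD per KRW) = 0.0009072 × 1.0316465/1.1765741 = 0.0007954533.
Annualised premium = (F − S)/S × (1/T) = (0.0007954533 − 0.0009072)/0.0009072 ÷ 2 = -6.16%.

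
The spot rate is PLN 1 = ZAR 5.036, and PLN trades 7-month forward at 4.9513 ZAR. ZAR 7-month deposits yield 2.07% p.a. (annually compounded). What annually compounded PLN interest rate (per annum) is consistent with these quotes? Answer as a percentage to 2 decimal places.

T = 7/12 years.
CIP gives F = S · g_ZAR/g_PLN, so g_ZAR/g_PLN = 4.9513/5.036 = 0.9831811.
The ZAR side grows by (1 + 0.0207)^(7/12) = 1.0120234.
That pins the PLN growth at 1.0293357.
r = 1.0293357^(12/7) − 1 = 0.050815 → 5.08%.

5.08%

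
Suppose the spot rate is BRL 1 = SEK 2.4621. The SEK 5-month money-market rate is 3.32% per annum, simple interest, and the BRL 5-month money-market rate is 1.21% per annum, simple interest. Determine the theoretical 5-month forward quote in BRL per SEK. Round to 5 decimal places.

T = 5/12 years.
SEK growth factor: 1 + 0.0332×5/12 = 1.0138333.
BRL accumulates by 1 + 0.0121×5/12 = 1.0050417.
So F = 2.4621 × 1.0138333 / 1.0050417 = 2.483637 (SEK/BRL).
Quoted the other way: 1/2.483637 = 0.40264 BRL per SEK.

0.40264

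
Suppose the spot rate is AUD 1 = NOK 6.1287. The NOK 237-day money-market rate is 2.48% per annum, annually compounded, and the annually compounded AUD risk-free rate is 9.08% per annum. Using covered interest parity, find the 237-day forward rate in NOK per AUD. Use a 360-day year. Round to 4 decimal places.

T = 237/360 years.
NOK growth factor: (1 + 0.0248)^(237/360) = 1.0162583.
AUD accumulates by (1 + 0.0908)^(237/360) = 1.0588852.
Forward (NOK per AUD) = 6.1287 × 1.0162583 / 1.0588852 = 5.881981.

5.8820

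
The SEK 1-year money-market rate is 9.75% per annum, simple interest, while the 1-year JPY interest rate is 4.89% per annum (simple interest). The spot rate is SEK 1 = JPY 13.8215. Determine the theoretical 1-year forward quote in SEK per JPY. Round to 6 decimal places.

0.075703

T = 1 year.
JPY accumulates by 1 + 0.0489×1 = 1.048900.
SEK growth factor: 1 + 0.0975×1 = 1.097500.
CIP: F = S · (grow JPY)/(grow SEK) = 13.8215 × 1.048900/1.097500 = 13.20945 JPY per SEK.
Quoted the other way: 1/13.20945 = 0.075703 SEK per JPY.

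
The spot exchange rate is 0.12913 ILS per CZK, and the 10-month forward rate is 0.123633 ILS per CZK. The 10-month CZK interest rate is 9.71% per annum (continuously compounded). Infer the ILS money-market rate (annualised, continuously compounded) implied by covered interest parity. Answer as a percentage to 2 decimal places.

T = 10/12 years.
F/S = 0.123633/0.12913 = 0.9574305 = (growth of ILS) / (growth of CZK).
CZK growth factor: e^(0.0971×10/12) = 1.0842805.
That pins the ILS growth at 1.0381232.
Take logs: ln 1.0381232 / (10/12) = 0.044897, so 4.49%.

4.49%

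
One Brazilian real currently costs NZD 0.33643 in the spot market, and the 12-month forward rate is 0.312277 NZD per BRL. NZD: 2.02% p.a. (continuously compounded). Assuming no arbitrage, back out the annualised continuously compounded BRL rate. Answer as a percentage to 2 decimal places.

9.47%

T = 1 year.
By CIP, F/S equals the NZD-to-BRL growth ratio: 0.312277/0.33643 = 0.9282079.
The NZD side grows by e^(0.0202×1) = 1.0204054.
Hence g_BRL = 1.0993285.
Take logs: ln 1.0993285 / 1 = 0.094700, so 9.47%.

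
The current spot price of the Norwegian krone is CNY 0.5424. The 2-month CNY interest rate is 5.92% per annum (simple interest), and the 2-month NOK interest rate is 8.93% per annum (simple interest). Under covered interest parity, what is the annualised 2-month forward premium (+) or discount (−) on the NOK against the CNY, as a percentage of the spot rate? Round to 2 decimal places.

T = 2/12 years.
No-arbitrage forward: 0.5424 × 1.0098667 / 1.0148833 = 0.5397189 CNY/NOK.
Annualised premium = (F − S)/S × (1/T) = (0.5397189 − 0.5424)/0.5424 ÷ (2/12) = -2.97%.

-2.97%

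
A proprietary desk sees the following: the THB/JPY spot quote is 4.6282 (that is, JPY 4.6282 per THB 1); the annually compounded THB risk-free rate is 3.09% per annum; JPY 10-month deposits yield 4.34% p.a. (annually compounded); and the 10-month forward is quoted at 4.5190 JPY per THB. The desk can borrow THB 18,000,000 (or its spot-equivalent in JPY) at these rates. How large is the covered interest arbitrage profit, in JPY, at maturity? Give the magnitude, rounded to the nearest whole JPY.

JPY 2,878,614

T = 10/12 years.
Invest the THB and cover forward: 18,000,000 × 1.0256844774 × 4.5190 = JPY 83,431,226.76.
Convert at spot and invest in JPY: 18,000,000 × 4.6282 × 1.036038021 = JPY 86,309,841.04.
The quoted forward undervalues THB, so borrow THB, convert to JPY at spot, deposit the JPY at 4.34%, and buy THB forward at 4.5190 to cover the loan.
Profit = 86,309,841.04 − 83,431,226.76 = JPY 2,878,614.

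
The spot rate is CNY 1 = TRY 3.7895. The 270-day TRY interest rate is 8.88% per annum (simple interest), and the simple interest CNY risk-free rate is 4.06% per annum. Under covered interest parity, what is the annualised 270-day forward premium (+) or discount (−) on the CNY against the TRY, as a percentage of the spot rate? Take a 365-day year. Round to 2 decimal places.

+4.68%

T = 270/365 years.
CIP forward (TRY per CNY) = 3.7895 × 1.0656877/1.0300329 = 3.9206743.
(F − S)/S ÷ T = (3.9206743 − 3.7895)/3.7895/(270/365) = 0.046795 → 4.68%.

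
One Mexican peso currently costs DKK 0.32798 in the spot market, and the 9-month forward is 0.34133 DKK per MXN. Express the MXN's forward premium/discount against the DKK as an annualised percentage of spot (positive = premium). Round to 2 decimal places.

T = 9/12 years.
Period premium: (0.34133 − 0.32798)/0.32798 = 0.0407037.
×(1/T) gives 5.43% p.a.

+5.43%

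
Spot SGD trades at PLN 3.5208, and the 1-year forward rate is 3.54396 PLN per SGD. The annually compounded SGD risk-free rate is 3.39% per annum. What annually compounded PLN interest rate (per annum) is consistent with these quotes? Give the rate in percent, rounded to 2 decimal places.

4.07%

T = 1 year.
CIP gives F = S · g_PLN/g_SGD, so g_PLN/g_SGD = 3.54396/3.5208 = 1.0065781.
SGD growth factor: (1 + 0.0339)^1 = 1.033900.
That pins the PLN growth at 1.0407011.
Annualise: 1.0407011^(1/1) − 1 = 0.040701 = 4.07%.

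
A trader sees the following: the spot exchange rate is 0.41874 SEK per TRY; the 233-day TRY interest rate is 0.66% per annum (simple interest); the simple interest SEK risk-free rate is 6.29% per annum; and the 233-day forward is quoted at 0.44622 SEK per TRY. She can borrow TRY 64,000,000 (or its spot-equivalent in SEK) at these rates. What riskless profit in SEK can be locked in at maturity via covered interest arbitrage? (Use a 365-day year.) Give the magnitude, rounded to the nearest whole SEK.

SEK 802,975

T = 233/365 years.
Route A — deposit TRY, sell forward: 64,000,000 × 1.0042131507 × 0.44622 = SEK 28,678,399.49.
Route B — convert at spot, deposit SEK: 64,000,000 × 0.41874 × 1.0401526027 = SEK 27,875,424.05.
The quoted forward overvalues TRY, so borrow SEK, buy TRY at spot, deposit the TRY at 0.66%, and sell the proceeds forward at 0.44622.
Arbitrage profit = |28,678,399.49 − 27,875,424.05| = SEK 802,975.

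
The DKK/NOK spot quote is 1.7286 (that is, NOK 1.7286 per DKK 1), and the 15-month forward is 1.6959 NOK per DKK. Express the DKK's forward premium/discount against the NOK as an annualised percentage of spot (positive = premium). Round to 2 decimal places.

T = 15/12 years.
DKK trades forward at -1.89170% vs spot over the period.
×(1/T) gives -1.51% p.a.

-1.51%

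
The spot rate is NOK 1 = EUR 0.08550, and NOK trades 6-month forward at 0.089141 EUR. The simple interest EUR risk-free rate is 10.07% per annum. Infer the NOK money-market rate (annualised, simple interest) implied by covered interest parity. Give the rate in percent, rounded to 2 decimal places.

T = 6/12 years.
CIP gives F = S · g_EUR/g_NOK, so g_EUR/g_NOK = 0.089141/0.0855 = 1.0425848.
EUR growth factor: 1 + 0.1007×6/12 = 1.050350.
So the NOK growth factor = 1.007448.
(1.007448 − 1)/T = 0.014896, i.e. 1.49%.

1.49%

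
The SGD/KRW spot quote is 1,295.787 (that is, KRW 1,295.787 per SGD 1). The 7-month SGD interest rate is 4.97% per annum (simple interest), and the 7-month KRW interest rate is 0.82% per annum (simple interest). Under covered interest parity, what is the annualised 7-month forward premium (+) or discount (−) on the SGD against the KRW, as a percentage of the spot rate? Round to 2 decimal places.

T = 7/12 years.
CIP forward (KRW per SGD) = 1295.787 × 1.0047833/1.0289917 = 1265.301885.
Annualised premium = (F − S)/S × (1/T) = (1265.301885 − 1295.787)/1295.787 ÷ (7/12) = -4.03%.

-4.03%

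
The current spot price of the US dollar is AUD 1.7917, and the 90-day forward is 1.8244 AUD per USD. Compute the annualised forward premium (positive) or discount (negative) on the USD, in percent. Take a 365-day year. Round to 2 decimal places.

T = 90/365 years.
(F − S)/S = (1.8244 − 1.7917)/1.7917 = 0.0182508.
Annualise by dividing by T: 0.0182508 / (90/365) = 0.074017 → 7.40%.

+7.40%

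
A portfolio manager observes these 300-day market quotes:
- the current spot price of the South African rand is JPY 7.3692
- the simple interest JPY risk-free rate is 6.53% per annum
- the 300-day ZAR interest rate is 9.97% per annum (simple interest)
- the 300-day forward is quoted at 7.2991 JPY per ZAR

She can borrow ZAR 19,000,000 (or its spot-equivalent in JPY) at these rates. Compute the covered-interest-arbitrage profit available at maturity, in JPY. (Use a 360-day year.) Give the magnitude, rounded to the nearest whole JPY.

JPY 2,571,199

T = 300/360 years.
Route A — deposit ZAR, sell forward: 19,000,000 × 1.08308333333 × 7.2991 = JPY 150,205,137.61.
Route B — convert at spot, deposit JPY: 19,000,000 × 7.3692 × 1.05441666667 = JPY 147,633,938.70.
The quoted forward overvalues ZAR, so borrow JPY, buy ZAR at spot, deposit the ZAR at 9.97%, and sell the proceeds forward at 7.2991.
Profit = 150,205,137.61 − 147,633,938.70 = JPY 2,571,199.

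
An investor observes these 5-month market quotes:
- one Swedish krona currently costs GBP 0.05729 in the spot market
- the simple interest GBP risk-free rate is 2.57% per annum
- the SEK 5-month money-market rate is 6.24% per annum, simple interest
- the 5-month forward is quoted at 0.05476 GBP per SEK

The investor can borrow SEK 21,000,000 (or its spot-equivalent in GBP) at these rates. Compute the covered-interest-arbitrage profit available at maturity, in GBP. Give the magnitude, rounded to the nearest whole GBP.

T = 5/12 years.
Invest the SEK and cover forward: 21,000,000 × 1.026000 × 0.05476 = GBP 1,179,858.96.
Convert at spot and invest in GBP: 21,000,000 × 0.05729 × 1.010708333 = GBP 1,215,973.09.
The quoted forward undervalues SEK, so borrow SEK, convert to GBP at spot, deposit the GBP at 2.57%, and buy SEK forward at 0.05476 to cover the loan.
The gap between the two covered legs is GBP 36,114.

GBP 36,114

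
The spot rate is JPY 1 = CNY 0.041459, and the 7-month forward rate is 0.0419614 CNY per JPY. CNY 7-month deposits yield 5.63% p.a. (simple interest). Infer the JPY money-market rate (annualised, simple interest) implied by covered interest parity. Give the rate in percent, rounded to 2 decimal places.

T = 7/12 years.
By CIP, F/S equals the CNY-to-JPY growth ratio: 0.0419614/0.041459 = 1.0121180.
CNY growth factor: 1 + 0.0563×7/12 = 1.0328417.
Hence g_JPY = 1.0204756.
(1.0204756 − 1)/T = 0.035101, i.e. 3.51%.

3.51%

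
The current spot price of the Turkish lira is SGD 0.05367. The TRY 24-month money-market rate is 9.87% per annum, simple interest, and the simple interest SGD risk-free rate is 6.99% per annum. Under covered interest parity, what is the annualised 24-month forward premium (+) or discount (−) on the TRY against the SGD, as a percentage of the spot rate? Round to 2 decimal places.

-2.41%

T = 2 years.
F = S · g_SGD/g_TRY = 0.05367 × 1.139800/1.197400 = 0.05108825.
Annualised premium = (F − S)/S × (1/T) = (0.05108825 − 0.05367)/0.05367 ÷ 2 = -2.41%.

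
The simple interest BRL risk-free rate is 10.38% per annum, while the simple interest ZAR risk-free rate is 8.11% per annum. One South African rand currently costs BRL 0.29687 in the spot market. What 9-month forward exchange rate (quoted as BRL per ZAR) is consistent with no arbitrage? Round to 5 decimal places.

0.30163

T = 9/12 years.
Growth of 1 BRL over T: 1 + 0.1038×9/12 = 1.077850.
ZAR growth factor: 1 + 0.0811×9/12 = 1.060825.
Forward (BRL per ZAR) = 0.29687 × 1.077850 / 1.060825 = 0.3016344.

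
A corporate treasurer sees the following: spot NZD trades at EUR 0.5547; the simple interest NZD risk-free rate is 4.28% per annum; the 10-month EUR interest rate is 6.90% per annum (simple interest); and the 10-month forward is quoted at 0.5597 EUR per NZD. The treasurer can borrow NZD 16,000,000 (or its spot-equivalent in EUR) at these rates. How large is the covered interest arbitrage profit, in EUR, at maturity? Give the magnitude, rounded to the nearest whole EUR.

EUR 110,922

T = 10/12 years.
Invest the NZD and cover forward: 16,000,000 × 1.035666667 × 0.5597 = EUR 9,274,602.14.
Convert at spot and invest in EUR: 16,000,000 × 0.5547 × 1.057500 = EUR 9,385,524.00.
The quoted forward undervalues NZD, so borrow NZD, convert to EUR at spot, deposit the EUR at 6.90%, and buy NZD forward at 0.5597 to cover the loan.
Arbitrage profit = |9,274,602.14 − 9,385,524.00| = EUR 110,922.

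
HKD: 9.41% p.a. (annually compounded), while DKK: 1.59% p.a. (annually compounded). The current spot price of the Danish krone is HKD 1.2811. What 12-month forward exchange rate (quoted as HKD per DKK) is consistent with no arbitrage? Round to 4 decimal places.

1.3797

T = 1 year.
HKD growth factor: (1 + 0.0941)^1 = 1.094100.
DKK accumulates by (1 + 0.0159)^1 = 1.015900.
Forward (HKD per DKK) = 1.2811 × 1.094100 / 1.015900 = 1.379714.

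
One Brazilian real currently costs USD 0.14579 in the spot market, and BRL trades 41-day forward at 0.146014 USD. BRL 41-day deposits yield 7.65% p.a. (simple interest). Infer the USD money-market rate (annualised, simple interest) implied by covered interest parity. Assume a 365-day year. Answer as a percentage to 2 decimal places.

T = 41/365 years.
CIP gives F = S · g_USD/g_BRL, so g_USD/g_BRL = 0.146014/0.14579 = 1.0015365.
BRL growth factor: 1 + 0.0765×41/365 = 1.0085932.
That pins the USD growth at 1.0101429.
(1.0101429 − 1)/T = 0.090297, i.e. 9.03%.

9.03%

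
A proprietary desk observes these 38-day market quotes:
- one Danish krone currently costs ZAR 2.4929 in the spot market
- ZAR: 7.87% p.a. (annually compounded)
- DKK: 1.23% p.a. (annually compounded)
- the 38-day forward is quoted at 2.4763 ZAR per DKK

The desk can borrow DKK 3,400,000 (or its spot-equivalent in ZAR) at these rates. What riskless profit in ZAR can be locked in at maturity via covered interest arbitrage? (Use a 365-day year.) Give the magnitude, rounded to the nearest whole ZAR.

ZAR 112,831

T = 38/365 years.
Keep in DKK, deliver into the forward: 3,400,000·1.001273547·2.4763 = ZAR 8,430,142.53.
Swap to ZAR now, deposit: 3,400,000·2.4929·1.007918174 = ZAR 8,542,973.33.
The quoted forward undervalues DKK, so borrow DKK, convert to ZAR at spot, deposit the ZAR at 7.87%, and buy DKK forward at 2.4763 to cover the loan.
Arbitrage profit = |8,430,142.53 − 8,542,973.33| = ZAR 112,831.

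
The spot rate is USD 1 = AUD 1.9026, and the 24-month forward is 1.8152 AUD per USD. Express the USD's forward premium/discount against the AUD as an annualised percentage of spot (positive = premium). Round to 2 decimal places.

-2.30%

T = 2 years.
USD trades forward at -4.59371% vs spot over the period.
×(1/T) gives -2.30% p.a.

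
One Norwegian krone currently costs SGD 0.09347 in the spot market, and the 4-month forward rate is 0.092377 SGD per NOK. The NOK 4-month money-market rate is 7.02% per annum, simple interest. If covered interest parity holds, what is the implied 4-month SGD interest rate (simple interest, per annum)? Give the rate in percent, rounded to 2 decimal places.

T = 4/12 years.
F/S = 0.092377/0.09347 = 0.9883064 = (growth of SGD) / (growth of NOK).
NOK growth factor: 1 + 0.0702×4/12 = 1.023400.
That pins the SGD growth at 1.0114328.
r = (1.0114328 − 1)/(4/12) = 0.034298 → 3.43%.

3.43%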